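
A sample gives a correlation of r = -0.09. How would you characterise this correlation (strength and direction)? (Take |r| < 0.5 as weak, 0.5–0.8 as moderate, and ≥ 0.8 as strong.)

weak negative

r = -0.09 < 0 so the relationship is negative.
|r| = 0.09, which falls in the weak range.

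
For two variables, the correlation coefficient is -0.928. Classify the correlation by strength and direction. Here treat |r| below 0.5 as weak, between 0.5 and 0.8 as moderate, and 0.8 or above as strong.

r = -0.928 < 0 so the relationship is negative.
|r| = 0.928, which falls in the strong range.

strong negative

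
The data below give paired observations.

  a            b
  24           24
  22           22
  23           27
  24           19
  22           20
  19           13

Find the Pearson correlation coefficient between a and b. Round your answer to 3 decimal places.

n = 6, Σa = 134, Σb = 125, Σa² = 3010, Σb² = 2719, Σab = 2824
nΣab − ΣaΣb = 16944 − 16750 = 194
nΣa² − (Σa)² = 18060 − 17956 = 104; nΣb² − (Σb)² = 16314 − 15625 = 689
r = 194 / √(104 × 689) = 194 / 267.6864 ≈ 0.725

0.725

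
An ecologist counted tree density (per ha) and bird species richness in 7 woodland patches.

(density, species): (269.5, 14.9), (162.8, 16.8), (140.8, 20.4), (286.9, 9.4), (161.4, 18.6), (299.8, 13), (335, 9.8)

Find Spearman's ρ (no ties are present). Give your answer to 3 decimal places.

Rank density: 4, 3, 1, 5, 2, 6, 7
Rank species: 4, 5, 7, 1, 6, 3, 2
d = rank(density) − rank(species): 0, -2, -6, 4, -4, 3, 5; Σd² = 106
ρ = 1 − 6Σd² / [n(n²−1)] = 1 − 6×106 / (7×48) = 1 − 636/336 ≈ -0.893

-0.893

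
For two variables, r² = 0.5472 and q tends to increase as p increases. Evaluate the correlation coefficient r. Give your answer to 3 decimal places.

0.740

|r| = √0.5472 = 0.740
The association is positive, so r = 0.740.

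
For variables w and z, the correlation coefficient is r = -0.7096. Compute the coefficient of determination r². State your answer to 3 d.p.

r² = (-0.7096)² = 0.504

0.504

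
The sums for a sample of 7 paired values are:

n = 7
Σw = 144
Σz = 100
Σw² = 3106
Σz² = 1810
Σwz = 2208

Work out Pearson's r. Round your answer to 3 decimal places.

r = (nΣwz − ΣwΣz) / √[(nΣw² − (Σw)²)(nΣz² − (Σz)²)]
Numerator: 7×2208 − 144×100 = 1056
Denominator: √[(21742 − 20736)(12670 − 10000)] = √[1006 × 2670] = 1638.9082
r = 1056 / 1638.9082 ≈ 0.644

0.644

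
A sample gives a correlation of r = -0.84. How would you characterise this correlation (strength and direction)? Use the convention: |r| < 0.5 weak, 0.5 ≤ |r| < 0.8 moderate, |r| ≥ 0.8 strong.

strong negative

r = -0.84 < 0 so the relationship is negative.
|r| = 0.84, which falls in the strong range.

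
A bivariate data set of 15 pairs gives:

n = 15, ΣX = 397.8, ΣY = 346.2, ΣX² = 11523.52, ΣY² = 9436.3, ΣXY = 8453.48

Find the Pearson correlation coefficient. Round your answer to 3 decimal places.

r = (nΣXY − ΣXΣY) / √[(nΣX² − (ΣX)²)(nΣY² − (ΣY)²)]
Numerator: 15×8453.48 − 397.8×346.2 = -10916.16
Denominator: √[(172852.8 − 158244.84)(141544.5 − 119854.44)] = √[14607.96 × 21690.06] = 17800.2115
r = -10916.16 / 17800.2115 ≈ -0.613

-0.613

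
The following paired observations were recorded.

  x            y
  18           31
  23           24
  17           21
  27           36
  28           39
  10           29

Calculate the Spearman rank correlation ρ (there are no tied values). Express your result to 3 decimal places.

Rank x: 3, 4, 2, 5, 6, 1
Rank y: 4, 2, 1, 5, 6, 3
d = rank(x) − rank(y): -1, 2, 1, 0, 0, -2; Σd² = 10
ρ = 1 − 6Σd² / [n(n²−1)] = 1 − 6×10 / (6×35) = 1 − 60/210 ≈ 0.714

0.714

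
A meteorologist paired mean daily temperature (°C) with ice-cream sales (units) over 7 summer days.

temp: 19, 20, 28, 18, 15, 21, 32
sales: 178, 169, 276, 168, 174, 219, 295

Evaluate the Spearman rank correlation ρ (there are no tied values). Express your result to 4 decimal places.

0.8214

Rank temp: 3, 4, 6, 2, 1, 5, 7
Rank sales: 4, 2, 6, 1, 3, 5, 7
d = rank(temp) − rank(sales): -1, 2, 0, 1, -2, 0, 0; Σd² = 10
ρ = 1 − 6Σd² / [n(n²−1)] = 1 − 6×10 / (7×48) = 1 − 60/336 ≈ 0.8214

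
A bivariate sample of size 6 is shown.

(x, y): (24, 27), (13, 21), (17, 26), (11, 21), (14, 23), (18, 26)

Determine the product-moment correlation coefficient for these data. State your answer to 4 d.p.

0.9030

n = 6, Σx = 97, Σy = 144, Σx² = 1675, Σy² = 3492, Σxy = 2384
nΣxy − ΣxΣy = 14304 − 13968 = 336
nΣx² − (Σx)² = 10050 − 9409 = 641; nΣy² − (Σy)² = 20952 − 20736 = 216
r = 336 / √(641 × 216) = 336 / 372.0968 ≈ 0.9030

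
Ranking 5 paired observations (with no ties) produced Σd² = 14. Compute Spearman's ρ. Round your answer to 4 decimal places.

0.3000

ρ = 1 − 6Σd² / [n(n²−1)] = 1 − 6×14 / (5×24)
  = 1 − 84/120 = 1 − 0.70000 ≈ 0.3000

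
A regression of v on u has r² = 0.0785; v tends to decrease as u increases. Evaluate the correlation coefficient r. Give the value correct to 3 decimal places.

-0.280

|r| = √0.0785 = 0.280
The association is negative, so r = −0.280.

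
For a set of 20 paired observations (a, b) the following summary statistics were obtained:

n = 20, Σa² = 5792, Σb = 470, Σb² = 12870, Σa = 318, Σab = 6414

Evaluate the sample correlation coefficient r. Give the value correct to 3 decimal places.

-0.914

r = (nΣab − ΣaΣb) / √[(nΣa² − (Σa)²)(nΣb² − (Σb)²)]
Numerator: 20×6414 − 318×470 = -21180
Denominator: √[(115840 − 101124)(257400 − 220900)] = √[14716 × 36500] = 23176.1515
r = -21180 / 23176.1515 ≈ -0.914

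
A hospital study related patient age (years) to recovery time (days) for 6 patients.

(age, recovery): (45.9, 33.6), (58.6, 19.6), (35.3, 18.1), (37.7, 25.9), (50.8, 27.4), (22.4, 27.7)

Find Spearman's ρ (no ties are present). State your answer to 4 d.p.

-0.0857

Rank age: 4, 6, 2, 3, 5, 1
Rank recovery: 6, 2, 1, 3, 4, 5
d = rank(age) − rank(recovery): -2, 4, 1, 0, 1, -4; Σd² = 38
ρ = 1 − 6Σd² / [n(n²−1)] = 1 − 6×38 / (6×35) = 1 − 228/210 ≈ -0.0857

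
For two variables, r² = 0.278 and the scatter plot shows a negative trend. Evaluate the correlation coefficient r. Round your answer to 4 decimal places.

-0.5273

|r| = √0.278 = 0.5273
The association is negative, so r = −0.5273.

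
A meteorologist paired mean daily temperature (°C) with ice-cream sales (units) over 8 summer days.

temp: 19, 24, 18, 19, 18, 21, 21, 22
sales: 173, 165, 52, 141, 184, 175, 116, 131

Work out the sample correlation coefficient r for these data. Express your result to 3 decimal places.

0.221

n = 8, Σx = 162, Σy = 1137, Σx² = 3312, Σy² = 174837, Σxy = 23167
nΣxy − ΣxΣy = 185336 − 184194 = 1142
nΣx² − (Σx)² = 26496 − 26244 = 252; nΣy² − (Σy)² = 1398696 − 1292769 = 105927
r = 1142 / √(252 × 105927) = 1142 / 5166.5853 ≈ 0.221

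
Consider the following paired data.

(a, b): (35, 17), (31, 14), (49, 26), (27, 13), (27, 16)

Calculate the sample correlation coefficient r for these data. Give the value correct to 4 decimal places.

0.9505

n = 5, Σa = 169, Σb = 86, Σa² = 6045, Σb² = 1586, Σab = 3086
nΣab − ΣaΣb = 15430 − 14534 = 896
nΣa² − (Σa)² = 30225 − 28561 = 1664; nΣb² − (Σb)² = 7930 − 7396 = 534
r = 896 / √(1664 × 534) = 896 / 942.6431 ≈ 0.9505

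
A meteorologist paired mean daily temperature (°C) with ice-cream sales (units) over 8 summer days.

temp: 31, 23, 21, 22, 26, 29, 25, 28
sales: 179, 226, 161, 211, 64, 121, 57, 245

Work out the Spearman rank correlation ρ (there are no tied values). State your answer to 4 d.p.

-0.0476

Rank temp: 8, 3, 1, 2, 5, 7, 4, 6
Rank sales: 5, 7, 4, 6, 2, 3, 1, 8
d = rank(temp) − rank(sales): 3, -4, -3, -4, 3, 4, 3, -2; Σd² = 88
ρ = 1 − 6Σd² / [n(n²−1)] = 1 − 6×88 / (8×63) = 1 − 528/504 ≈ -0.0476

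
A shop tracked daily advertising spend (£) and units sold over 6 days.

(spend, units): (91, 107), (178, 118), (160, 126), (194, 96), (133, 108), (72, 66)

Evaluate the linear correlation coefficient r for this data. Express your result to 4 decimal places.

n = 6, Σx = 828, Σy = 621, Σx² = 126074, Σy² = 66485, Σxy = 88641
nΣxy − ΣxΣy = 531846 − 514188 = 17658
nΣx² − (Σx)² = 756444 − 685584 = 70860; nΣy² − (Σy)² = 398910 − 385641 = 13269
r = 17658 / √(70860 × 13269) = 17658 / 30663.3550 ≈ 0.5759

0.5759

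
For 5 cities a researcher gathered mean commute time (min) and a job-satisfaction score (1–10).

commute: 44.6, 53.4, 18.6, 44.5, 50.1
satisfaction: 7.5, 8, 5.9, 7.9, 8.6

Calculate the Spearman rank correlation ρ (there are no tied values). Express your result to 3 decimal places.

0.800

Rank commute: 3, 5, 1, 2, 4
Rank satisfaction: 2, 4, 1, 3, 5
d = rank(commute) − rank(satisfaction): 1, 1, 0, -1, -1; Σd² = 4
ρ = 1 − 6Σd² / [n(n²−1)] = 1 − 6×4 / (5×24) = 1 − 24/120 ≈ 0.800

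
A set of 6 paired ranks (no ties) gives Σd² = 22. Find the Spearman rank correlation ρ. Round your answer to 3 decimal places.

ρ = 1 − 6Σd² / [n(n²−1)] = 1 − 6×22 / (6×35)
  = 1 − 132/210 = 1 − 0.6286 ≈ 0.371

0.371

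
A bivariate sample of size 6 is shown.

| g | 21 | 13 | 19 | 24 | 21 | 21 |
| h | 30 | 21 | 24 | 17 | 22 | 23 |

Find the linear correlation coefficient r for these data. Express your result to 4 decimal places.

-0.0653

n = 6, Σg = 119, Σh = 137, Σg² = 2429, Σh² = 3219, Σgh = 2712
nΣgh − ΣgΣh = 16272 − 16303 = -31
nΣg² − (Σg)² = 14574 − 14161 = 413; nΣh² − (Σh)² = 19314 − 18769 = 545
r = -31 / √(413 × 545) = -31 / 474.4312 ≈ -0.0653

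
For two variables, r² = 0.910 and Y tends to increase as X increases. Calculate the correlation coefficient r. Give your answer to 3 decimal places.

0.954

|r| = √0.910 = 0.954
The association is positive, so r = 0.954.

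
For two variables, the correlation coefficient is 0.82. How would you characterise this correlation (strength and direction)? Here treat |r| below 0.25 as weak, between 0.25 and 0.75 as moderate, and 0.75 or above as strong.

strong positive

r = 0.82 > 0 so the relationship is positive.
|r| = 0.82, which falls in the strong range.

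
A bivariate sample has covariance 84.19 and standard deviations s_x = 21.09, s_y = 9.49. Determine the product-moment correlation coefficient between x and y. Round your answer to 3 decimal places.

0.421

r = Cov(x,y) / (s_x · s_y) = 84.19 / (21.09 × 9.49)
  = 84.19 / 200.1441 ≈ 0.421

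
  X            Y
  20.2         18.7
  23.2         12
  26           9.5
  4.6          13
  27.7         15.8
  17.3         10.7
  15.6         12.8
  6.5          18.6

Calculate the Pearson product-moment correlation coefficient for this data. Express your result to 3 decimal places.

n = 8, ΣX = 141.1, ΣY = 111.1, ΣX² = 2995.63, ΣY² = 1626.87, ΣXY = 1906.29
nΣXY − ΣXΣY = 15250.32 − 15676.21 = -425.89
nΣX² − (ΣX)² = 23965.04 − 19909.21 = 4055.83; nΣY² − (ΣY)² = 13014.96 − 12343.21 = 671.75
r = -425.89 / √(4055.83 × 671.75) = -425.89 / 1650.6071 ≈ -0.258

-0.258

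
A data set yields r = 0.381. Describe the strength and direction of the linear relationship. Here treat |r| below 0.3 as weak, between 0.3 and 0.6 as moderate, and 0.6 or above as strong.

r = 0.381 > 0 so the relationship is positive.
|r| = 0.381, which falls in the moderate range.

moderate positive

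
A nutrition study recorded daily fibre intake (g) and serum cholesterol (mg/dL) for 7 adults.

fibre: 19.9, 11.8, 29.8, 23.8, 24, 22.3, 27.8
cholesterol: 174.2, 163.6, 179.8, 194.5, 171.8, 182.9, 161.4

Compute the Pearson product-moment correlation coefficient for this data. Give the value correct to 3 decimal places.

n = 7, Σx = 159.4, Σy = 1228.2, Σx² = 3835.86, Σy² = 216286.5, Σxy = 28072.99
nΣxy − ΣxΣy = 196510.93 − 195775.08 = 735.85
nΣx² − (Σx)² = 26851.02 − 25408.36 = 1442.66; nΣy² − (Σy)² = 1514005.5 − 1508475.24 = 5530.26
r = 735.85 / √(1442.66 × 5530.26) = 735.85 / 2824.5858 ≈ 0.261

0.261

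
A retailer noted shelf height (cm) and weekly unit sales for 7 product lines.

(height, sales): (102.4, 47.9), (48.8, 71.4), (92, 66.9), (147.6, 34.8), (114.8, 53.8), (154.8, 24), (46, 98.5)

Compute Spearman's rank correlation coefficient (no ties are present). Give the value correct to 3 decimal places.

-0.964

Rank height: 4, 2, 3, 6, 5, 7, 1
Rank sales: 3, 6, 5, 2, 4, 1, 7
d = rank(height) − rank(sales): 1, -4, -2, 4, 1, 6, -6; Σd² = 110
ρ = 1 − 6Σd² / [n(n²−1)] = 1 − 6×110 / (7×48) = 1 − 660/336 ≈ -0.964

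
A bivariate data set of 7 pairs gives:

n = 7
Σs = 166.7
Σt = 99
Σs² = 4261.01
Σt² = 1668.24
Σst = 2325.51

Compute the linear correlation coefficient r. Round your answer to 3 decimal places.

r = (nΣst − ΣsΣt) / √[(nΣs² − (Σs)²)(nΣt² − (Σt)²)]
Numerator: 7×2325.51 − 166.7×99 = -224.73
Denominator: √[(29827.07 − 27788.89)(11677.68 − 9801)] = √[2038.18 × 1876.68] = 1955.7637
r = -224.73 / 1955.7637 ≈ -0.115

-0.115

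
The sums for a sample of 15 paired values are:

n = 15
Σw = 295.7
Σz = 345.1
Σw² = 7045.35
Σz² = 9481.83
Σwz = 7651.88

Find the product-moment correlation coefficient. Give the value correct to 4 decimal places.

0.6198

r = (nΣwz − ΣwΣz) / √[(nΣw² − (Σw)²)(nΣz² − (Σz)²)]
Numerator: 15×7651.88 − 295.7×345.1 = 12732.13
Denominator: √[(105680.25 − 87438.49)(142227.45 − 119094.01)] = √[18241.76 × 23133.44] = 20542.5086
r = 12732.13 / 20542.5086 ≈ 0.6198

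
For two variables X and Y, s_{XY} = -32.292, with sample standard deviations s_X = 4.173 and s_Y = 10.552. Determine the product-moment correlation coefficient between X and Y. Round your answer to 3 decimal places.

r = Cov(X,Y) / (s_X · s_Y) = -32.292 / (4.173 × 10.552)
  = -32.292 / 44.0335 ≈ -0.733

-0.733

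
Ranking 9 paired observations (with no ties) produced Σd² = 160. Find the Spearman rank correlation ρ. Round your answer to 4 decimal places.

ρ = 1 − 6Σd² / [n(n²−1)] = 1 − 6×160 / (9×80)
  = 1 − 960/720 = 1 − 1.33333 ≈ -0.3333

-0.3333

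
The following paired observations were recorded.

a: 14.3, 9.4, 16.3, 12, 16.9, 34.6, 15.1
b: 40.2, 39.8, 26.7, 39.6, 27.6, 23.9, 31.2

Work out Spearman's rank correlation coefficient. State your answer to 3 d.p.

Rank a: 3, 1, 5, 2, 6, 7, 4
Rank b: 7, 6, 2, 5, 3, 1, 4
d = rank(a) − rank(b): -4, -5, 3, -3, 3, 6, 0; Σd² = 104
ρ = 1 − 6Σd² / [n(n²−1)] = 1 − 6×104 / (7×48) = 1 − 624/336 ≈ -0.857

-0.857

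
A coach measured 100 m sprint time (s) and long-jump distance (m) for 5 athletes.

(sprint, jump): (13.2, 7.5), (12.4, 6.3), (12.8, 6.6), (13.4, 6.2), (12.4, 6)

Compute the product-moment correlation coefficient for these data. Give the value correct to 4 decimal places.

n = 5, Σx = 64.2, Σy = 32.6, Σx² = 825.16, Σy² = 213.94, Σxy = 419.08
nΣxy − ΣxΣy = 2095.4 − 2092.92 = 2.48
nΣx² − (Σx)² = 4125.8 − 4121.64 = 4.16; nΣy² − (Σy)² = 1069.7 − 1062.76 = 6.94
r = 2.48 / √(4.16 × 6.94) = 2.48 / 5.3731 ≈ 0.4616

0.4616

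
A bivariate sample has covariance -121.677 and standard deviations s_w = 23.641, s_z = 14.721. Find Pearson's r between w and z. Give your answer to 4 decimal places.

r = Cov(w,z) / (s_w · s_z) = -121.677 / (23.641 × 14.721)
  = -121.677 / 348.0192 ≈ -0.3496

-0.3496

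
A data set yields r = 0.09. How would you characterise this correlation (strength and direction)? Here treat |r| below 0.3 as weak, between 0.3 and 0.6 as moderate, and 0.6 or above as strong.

weak positive

r = 0.09 > 0 so the relationship is positive.
|r| = 0.09, which falls in the weak range.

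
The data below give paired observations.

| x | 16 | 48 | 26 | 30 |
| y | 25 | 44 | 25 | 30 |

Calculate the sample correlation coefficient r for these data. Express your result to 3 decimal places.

n = 4, Σx = 120, Σy = 124, Σx² = 4136, Σy² = 4086, Σxy = 4062
nΣxy − ΣxΣy = 16248 − 14880 = 1368
nΣx² − (Σx)² = 16544 − 14400 = 2144; nΣy² − (Σy)² = 16344 − 15376 = 968
r = 1368 / √(2144 × 968) = 1368 / 1440.6221 ≈ 0.950

0.950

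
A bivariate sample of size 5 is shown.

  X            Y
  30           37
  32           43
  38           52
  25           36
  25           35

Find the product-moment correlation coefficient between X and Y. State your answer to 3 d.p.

n = 5, ΣX = 150, ΣY = 203, ΣX² = 4618, ΣY² = 8443, ΣXY = 6237
nΣXY − ΣXΣY = 31185 − 30450 = 735
nΣX² − (ΣX)² = 23090 − 22500 = 590; nΣY² − (ΣY)² = 42215 − 41209 = 1006
r = 735 / √(590 × 1006) = 735 / 770.4155 ≈ 0.954

0.954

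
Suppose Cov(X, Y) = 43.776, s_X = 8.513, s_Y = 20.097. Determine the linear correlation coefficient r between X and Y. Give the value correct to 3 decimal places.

0.256

r = Cov(X,Y) / (s_X · s_Y) = 43.776 / (8.513 × 20.097)
  = 43.776 / 171.0858 ≈ 0.256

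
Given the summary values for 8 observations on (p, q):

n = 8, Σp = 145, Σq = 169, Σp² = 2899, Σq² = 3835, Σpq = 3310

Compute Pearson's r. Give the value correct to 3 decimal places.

r = (nΣpq − ΣpΣq) / √[(nΣp² − (Σp)²)(nΣq² − (Σq)²)]
Numerator: 8×3310 − 145×169 = 1975
Denominator: √[(23192 − 21025)(30680 − 28561)] = √[2167 × 2119] = 2142.8656
r = 1975 / 2142.8656 ≈ 0.922

0.922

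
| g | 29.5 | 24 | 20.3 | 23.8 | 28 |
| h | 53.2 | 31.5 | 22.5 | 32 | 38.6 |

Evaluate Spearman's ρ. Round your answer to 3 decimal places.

Rank g: 5, 3, 1, 2, 4
Rank h: 5, 2, 1, 3, 4
d = rank(g) − rank(h): 0, 1, 0, -1, 0; Σd² = 2
ρ = 1 − 6Σd² / [n(n²−1)] = 1 − 6×2 / (5×24) = 1 − 12/120 ≈ 0.900

0.900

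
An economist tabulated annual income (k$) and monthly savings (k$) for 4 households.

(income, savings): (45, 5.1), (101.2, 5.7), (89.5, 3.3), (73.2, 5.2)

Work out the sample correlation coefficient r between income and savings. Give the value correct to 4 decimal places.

n = 4, Σx = 308.9, Σy = 19.3, Σx² = 25634.93, Σy² = 96.43, Σxy = 1482.33
nΣxy − ΣxΣy = 5929.32 − 5961.77 = -32.45
nΣx² − (Σx)² = 102539.72 − 95419.21 = 7120.51; nΣy² − (Σy)² = 385.72 − 372.49 = 13.23
r = -32.45 / √(7120.51 × 13.23) = -32.45 / 306.9273 ≈ -0.1057

-0.1057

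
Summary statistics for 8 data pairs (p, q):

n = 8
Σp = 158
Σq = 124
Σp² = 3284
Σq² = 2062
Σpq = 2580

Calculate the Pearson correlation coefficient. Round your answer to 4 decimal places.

0.8659

r = (nΣpq − ΣpΣq) / √[(nΣp² − (Σp)²)(nΣq² − (Σq)²)]
Numerator: 8×2580 − 158×124 = 1048
Denominator: √[(26272 − 24964)(16496 − 15376)] = √[1308 × 1120] = 1210.3553
r = 1048 / 1210.3553 ≈ 0.8659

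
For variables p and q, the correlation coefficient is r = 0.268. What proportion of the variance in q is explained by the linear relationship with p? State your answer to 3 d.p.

0.072

r² = (0.268)² = 0.072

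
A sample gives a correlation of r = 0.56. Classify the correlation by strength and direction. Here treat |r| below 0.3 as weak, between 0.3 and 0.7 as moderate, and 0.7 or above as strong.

r = 0.56 > 0 so the relationship is positive.
|r| = 0.56, which falls in the moderate range.

moderate positive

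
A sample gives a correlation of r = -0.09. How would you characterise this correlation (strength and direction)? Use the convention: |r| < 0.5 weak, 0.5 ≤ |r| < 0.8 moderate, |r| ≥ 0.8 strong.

r = -0.09 < 0 so the relationship is negative.
|r| = 0.09, which falls in the weak range.

weak negative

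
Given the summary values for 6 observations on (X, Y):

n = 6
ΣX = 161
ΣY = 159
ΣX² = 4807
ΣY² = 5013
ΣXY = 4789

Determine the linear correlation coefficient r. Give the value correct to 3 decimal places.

r = (nΣXY − ΣXΣY) / √[(nΣX² − (ΣX)²)(nΣY² − (ΣY)²)]
Numerator: 6×4789 − 161×159 = 3135
Denominator: √[(28842 − 25921)(30078 − 25281)] = √[2921 × 4797] = 3743.2656
r = 3135 / 3743.2656 ≈ 0.838

0.838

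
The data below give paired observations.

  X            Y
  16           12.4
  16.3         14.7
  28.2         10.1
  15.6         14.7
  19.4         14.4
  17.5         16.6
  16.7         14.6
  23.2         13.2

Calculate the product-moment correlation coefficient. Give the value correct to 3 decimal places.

n = 8, ΣX = 152.9, ΣY = 110.7, ΣX² = 3060.03, ΣY² = 1558.27, ΣXY = 2072.07
nΣXY − ΣXΣY = 16576.56 − 16926.03 = -349.47
nΣX² − (ΣX)² = 24480.24 − 23378.41 = 1101.83; nΣY² − (ΣY)² = 12466.16 − 12254.49 = 211.67
r = -349.47 / √(1101.83 × 211.67) = -349.47 / 482.9331 ≈ -0.724

-0.724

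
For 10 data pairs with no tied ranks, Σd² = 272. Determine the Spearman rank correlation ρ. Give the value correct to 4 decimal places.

ρ = 1 − 6Σd² / [n(n²−1)] = 1 − 6×272 / (10×99)
  = 1 − 1632/990 = 1 − 1.64848 ≈ -0.6485

-0.6485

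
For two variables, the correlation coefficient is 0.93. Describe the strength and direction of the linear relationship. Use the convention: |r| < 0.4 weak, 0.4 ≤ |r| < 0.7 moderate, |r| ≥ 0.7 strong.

strong positive

r = 0.93 > 0 so the relationship is positive.
|r| = 0.93, which falls in the strong range.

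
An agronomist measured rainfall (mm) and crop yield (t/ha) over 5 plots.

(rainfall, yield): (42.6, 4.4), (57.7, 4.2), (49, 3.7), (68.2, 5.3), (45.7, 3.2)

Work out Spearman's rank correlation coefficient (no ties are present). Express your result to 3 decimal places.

Rank rainfall: 1, 4, 3, 5, 2
Rank yield: 4, 3, 2, 5, 1
d = rank(rainfall) − rank(yield): -3, 1, 1, 0, 1; Σd² = 12
ρ = 1 − 6Σd² / [n(n²−1)] = 1 − 6×12 / (5×24) = 1 − 72/120 ≈ 0.400

0.400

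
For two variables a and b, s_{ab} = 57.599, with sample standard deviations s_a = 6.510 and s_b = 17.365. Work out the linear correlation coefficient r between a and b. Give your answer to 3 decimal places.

r = Cov(a,b) / (s_a · s_b) = 57.599 / (6.510 × 17.365)
  = 57.599 / 113.0461 ≈ 0.510

0.510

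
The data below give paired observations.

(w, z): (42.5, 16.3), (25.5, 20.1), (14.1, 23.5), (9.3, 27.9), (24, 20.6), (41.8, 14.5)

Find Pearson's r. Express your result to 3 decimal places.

-0.969

n = 6, Σw = 157.2, Σz = 122.9, Σw² = 5065.04, Σz² = 2634.97, Σwz = 2896.62
nΣwz − ΣwΣz = 17379.72 − 19319.88 = -1940.16
nΣw² − (Σw)² = 30390.24 − 24711.84 = 5678.4; nΣz² − (Σz)² = 15809.82 − 15104.41 = 705.41
r = -1940.16 / √(5678.4 × 705.41) = -1940.16 / 2001.3995 ≈ -0.969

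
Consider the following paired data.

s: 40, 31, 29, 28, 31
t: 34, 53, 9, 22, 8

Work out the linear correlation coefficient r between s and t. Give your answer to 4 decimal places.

0.3377

n = 5, Σs = 159, Σt = 126, Σs² = 5147, Σt² = 4594, Σst = 4128
nΣst − ΣsΣt = 20640 − 20034 = 606
nΣs² − (Σs)² = 25735 − 25281 = 454; nΣt² − (Σt)² = 22970 − 15876 = 7094
r = 606 / √(454 × 7094) = 606 / 1794.6242 ≈ 0.3377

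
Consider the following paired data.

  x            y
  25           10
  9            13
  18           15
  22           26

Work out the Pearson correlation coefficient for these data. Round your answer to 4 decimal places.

n = 4, Σx = 74, Σy = 64, Σx² = 1514, Σy² = 1170, Σxy = 1209
nΣxy − ΣxΣy = 4836 − 4736 = 100
nΣx² − (Σx)² = 6056 − 5476 = 580; nΣy² − (Σy)² = 4680 − 4096 = 584
r = 100 / √(580 × 584) = 100 / 581.9966 ≈ 0.1718

0.1718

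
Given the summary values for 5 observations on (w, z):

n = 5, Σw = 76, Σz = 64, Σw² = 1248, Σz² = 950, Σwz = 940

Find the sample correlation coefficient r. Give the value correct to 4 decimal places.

-0.2977

r = (nΣwz − ΣwΣz) / √[(nΣw² − (Σw)²)(nΣz² − (Σz)²)]
Numerator: 5×940 − 76×64 = -164
Denominator: √[(6240 − 5776)(4750 − 4096)] = √[464 × 654] = 550.8684
r = -164 / 550.8684 ≈ -0.2977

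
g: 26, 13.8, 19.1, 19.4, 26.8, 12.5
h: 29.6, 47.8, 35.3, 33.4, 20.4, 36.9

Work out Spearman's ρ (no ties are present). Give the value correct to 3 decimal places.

-0.943

Rank g: 5, 2, 3, 4, 6, 1
Rank h: 2, 6, 4, 3, 1, 5
d = rank(g) − rank(h): 3, -4, -1, 1, 5, -4; Σd² = 68
ρ = 1 − 6Σd² / [n(n²−1)] = 1 − 6×68 / (6×35) = 1 − 408/210 ≈ -0.943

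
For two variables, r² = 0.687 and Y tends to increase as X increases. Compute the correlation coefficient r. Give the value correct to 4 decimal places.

|r| = √0.687 = 0.8289
The association is positive, so r = 0.8289.

0.8289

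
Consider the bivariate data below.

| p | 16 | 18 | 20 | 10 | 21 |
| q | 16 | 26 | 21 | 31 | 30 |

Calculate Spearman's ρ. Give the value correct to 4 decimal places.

Rank p: 2, 3, 4, 1, 5
Rank q: 1, 3, 2, 5, 4
d = rank(p) − rank(q): 1, 0, 2, -4, 1; Σd² = 22
ρ = 1 − 6Σd² / [n(n²−1)] = 1 − 6×22 / (5×24) = 1 − 132/120 ≈ -0.1000

-0.1000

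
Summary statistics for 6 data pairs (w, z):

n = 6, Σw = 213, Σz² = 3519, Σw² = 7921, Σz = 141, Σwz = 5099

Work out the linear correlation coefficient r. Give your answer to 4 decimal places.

r = (nΣwz − ΣwΣz) / √[(nΣw² − (Σw)²)(nΣz² − (Σz)²)]
Numerator: 6×5099 − 213×141 = 561
Denominator: √[(47526 − 45369)(21114 − 19881)] = √[2157 × 1233] = 1630.8222
r = 561 / 1630.8222 ≈ 0.3440

0.3440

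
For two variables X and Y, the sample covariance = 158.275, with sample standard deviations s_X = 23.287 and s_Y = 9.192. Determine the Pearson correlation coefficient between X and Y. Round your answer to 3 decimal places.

0.739

r = Cov(X,Y) / (s_X · s_Y) = 158.275 / (23.287 × 9.192)
  = 158.275 / 214.0541 ≈ 0.739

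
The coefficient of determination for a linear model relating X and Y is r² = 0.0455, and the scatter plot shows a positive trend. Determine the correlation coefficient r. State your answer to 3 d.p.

|r| = √0.0455 = 0.213
The association is positive, so r = 0.213.

0.213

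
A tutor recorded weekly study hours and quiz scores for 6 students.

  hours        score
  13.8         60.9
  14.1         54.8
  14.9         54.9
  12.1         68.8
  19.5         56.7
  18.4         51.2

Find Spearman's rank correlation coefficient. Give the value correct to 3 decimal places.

Rank hours: 2, 3, 4, 1, 6, 5
Rank score: 5, 2, 3, 6, 4, 1
d = rank(hours) − rank(score): -3, 1, 1, -5, 2, 4; Σd² = 56
ρ = 1 − 6Σd² / [n(n²−1)] = 1 − 6×56 / (6×35) = 1 − 336/210 ≈ -0.600

-0.600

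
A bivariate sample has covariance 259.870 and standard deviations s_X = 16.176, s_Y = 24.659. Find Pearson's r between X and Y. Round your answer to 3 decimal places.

r = Cov(X,Y) / (s_X · s_Y) = 259.870 / (16.176 × 24.659)
  = 259.870 / 398.8840 ≈ 0.651

0.651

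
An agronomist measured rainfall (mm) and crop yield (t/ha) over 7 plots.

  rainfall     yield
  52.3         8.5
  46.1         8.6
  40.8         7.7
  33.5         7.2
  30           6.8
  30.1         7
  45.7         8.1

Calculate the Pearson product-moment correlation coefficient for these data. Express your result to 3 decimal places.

n = 7, Σx = 278.5, Σy = 53.9, Σx² = 11541.89, Σy² = 418.19, Σxy = 2181.24
nΣxy − ΣxΣy = 15268.68 − 15011.15 = 257.53
nΣx² − (Σx)² = 80793.23 − 77562.25 = 3230.98; nΣy² − (Σy)² = 2927.33 − 2905.21 = 22.12
r = 257.53 / √(3230.98 × 22.12) = 257.53 / 267.3374 ≈ 0.963

0.963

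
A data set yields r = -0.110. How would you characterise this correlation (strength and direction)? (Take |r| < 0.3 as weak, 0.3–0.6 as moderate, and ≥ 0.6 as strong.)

weak negative

r = -0.110 < 0 so the relationship is negative.
|r| = 0.110, which falls in the weak range.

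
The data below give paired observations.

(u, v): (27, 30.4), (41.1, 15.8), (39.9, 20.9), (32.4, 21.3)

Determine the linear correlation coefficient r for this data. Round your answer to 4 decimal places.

n = 4, Σu = 140.4, Σv = 88.4, Σu² = 5059.98, Σv² = 2064.3, Σuv = 2994.21
nΣuv − ΣuΣv = 11976.84 − 12411.36 = -434.52
nΣu² − (Σu)² = 20239.92 − 19712.16 = 527.76; nΣv² − (Σv)² = 8257.2 − 7814.56 = 442.64
r = -434.52 / √(527.76 × 442.64) = -434.52 / 483.3298 ≈ -0.8990

-0.8990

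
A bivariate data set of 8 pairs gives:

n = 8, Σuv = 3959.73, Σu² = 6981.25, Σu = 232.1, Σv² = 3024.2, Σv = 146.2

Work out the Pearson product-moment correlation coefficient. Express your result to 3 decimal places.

-0.955

r = (nΣuv − ΣuΣv) / √[(nΣu² − (Σu)²)(nΣv² − (Σv)²)]
Numerator: 8×3959.73 − 232.1×146.2 = -2255.18
Denominator: √[(55850 − 53870.41)(24193.6 − 21374.44)] = √[1979.59 × 2819.16] = 2362.3677
r = -2255.18 / 2362.3677 ≈ -0.955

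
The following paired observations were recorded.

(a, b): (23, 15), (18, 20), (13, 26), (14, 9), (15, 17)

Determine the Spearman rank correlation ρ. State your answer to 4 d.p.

-0.3000

Rank a: 5, 4, 1, 2, 3
Rank b: 2, 4, 5, 1, 3
d = rank(a) − rank(b): 3, 0, -4, 1, 0; Σd² = 26
ρ = 1 − 6Σd² / [n(n²−1)] = 1 − 6×26 / (5×24) = 1 − 156/120 ≈ -0.3000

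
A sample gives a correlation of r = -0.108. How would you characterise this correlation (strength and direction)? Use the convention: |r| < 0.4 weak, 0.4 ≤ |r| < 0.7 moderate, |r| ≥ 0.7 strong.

r = -0.108 < 0 so the relationship is negative.
|r| = 0.108, which falls in the weak range.

weak negative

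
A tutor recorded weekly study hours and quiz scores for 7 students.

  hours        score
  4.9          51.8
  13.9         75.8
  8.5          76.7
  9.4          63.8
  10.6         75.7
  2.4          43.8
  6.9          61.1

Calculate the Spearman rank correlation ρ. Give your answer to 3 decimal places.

Rank hours: 2, 7, 4, 5, 6, 1, 3
Rank score: 2, 6, 7, 4, 5, 1, 3
d = rank(hours) − rank(score): 0, 1, -3, 1, 1, 0, 0; Σd² = 12
ρ = 1 − 6Σd² / [n(n²−1)] = 1 − 6×12 / (7×48) = 1 − 72/336 ≈ 0.786

0.786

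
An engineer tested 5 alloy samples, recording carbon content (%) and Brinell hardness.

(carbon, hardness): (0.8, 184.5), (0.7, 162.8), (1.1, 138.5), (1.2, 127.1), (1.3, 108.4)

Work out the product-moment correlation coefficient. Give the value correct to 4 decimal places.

-0.9165

n = 5, Σx = 5.1, Σy = 721.3, Σx² = 5.47, Σy² = 107631.31, Σxy = 707.35
nΣxy − ΣxΣy = 3536.75 − 3678.63 = -141.88
nΣx² − (Σx)² = 27.35 − 26.01 = 1.34; nΣy² − (Σy)² = 538156.55 − 520273.69 = 17882.86
r = -141.88 / √(1.34 × 17882.86) = -141.88 / 154.8000 ≈ -0.9165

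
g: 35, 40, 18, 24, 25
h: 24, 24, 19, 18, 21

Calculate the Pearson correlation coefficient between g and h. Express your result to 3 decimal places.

0.896

n = 5, Σg = 142, Σh = 106, Σg² = 4350, Σh² = 2278, Σgh = 3099
nΣgh − ΣgΣh = 15495 − 15052 = 443
nΣg² − (Σg)² = 21750 − 20164 = 1586; nΣh² − (Σh)² = 11390 − 11236 = 154
r = 443 / √(1586 × 154) = 443 / 494.2105 ≈ 0.896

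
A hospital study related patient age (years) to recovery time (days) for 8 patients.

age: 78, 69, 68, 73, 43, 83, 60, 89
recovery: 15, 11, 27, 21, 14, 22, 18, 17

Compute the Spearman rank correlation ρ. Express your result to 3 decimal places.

0.167

Rank age: 6, 4, 3, 5, 1, 7, 2, 8
Rank recovery: 3, 1, 8, 6, 2, 7, 5, 4
d = rank(age) − rank(recovery): 3, 3, -5, -1, -1, 0, -3, 4; Σd² = 70
ρ = 1 − 6Σd² / [n(n²−1)] = 1 − 6×70 / (8×63) = 1 − 420/504 ≈ 0.167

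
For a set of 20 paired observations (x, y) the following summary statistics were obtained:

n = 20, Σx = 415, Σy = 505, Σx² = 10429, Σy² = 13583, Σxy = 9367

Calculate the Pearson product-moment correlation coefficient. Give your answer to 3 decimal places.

r = (nΣxy − ΣxΣy) / √[(nΣx² − (Σx)²)(nΣy² − (Σy)²)]
Numerator: 20×9367 − 415×505 = -22235
Denominator: √[(208580 − 172225)(271660 − 255025)] = √[36355 × 16635] = 24591.9789
r = -22235 / 24591.9789 ≈ -0.904

-0.904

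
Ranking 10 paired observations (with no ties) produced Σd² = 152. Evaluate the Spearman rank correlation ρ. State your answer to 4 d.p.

0.0788

ρ = 1 − 6Σd² / [n(n²−1)] = 1 − 6×152 / (10×99)
  = 1 − 912/990 = 1 − 0.92121 ≈ 0.0788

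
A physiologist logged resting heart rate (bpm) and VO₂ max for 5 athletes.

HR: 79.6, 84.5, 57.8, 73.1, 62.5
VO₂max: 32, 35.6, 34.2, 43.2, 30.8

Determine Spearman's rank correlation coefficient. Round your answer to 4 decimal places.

0.3000

Rank HR: 4, 5, 1, 3, 2
Rank VO₂max: 2, 4, 3, 5, 1
d = rank(HR) − rank(VO₂max): 2, 1, -2, -2, 1; Σd² = 14
ρ = 1 − 6Σd² / [n(n²−1)] = 1 − 6×14 / (5×24) = 1 − 84/120 ≈ 0.3000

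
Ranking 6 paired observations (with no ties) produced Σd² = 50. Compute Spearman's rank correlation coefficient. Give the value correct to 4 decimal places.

-0.4286

ρ = 1 − 6Σd² / [n(n²−1)] = 1 − 6×50 / (6×35)
  = 1 − 300/210 = 1 − 1.42857 ≈ -0.4286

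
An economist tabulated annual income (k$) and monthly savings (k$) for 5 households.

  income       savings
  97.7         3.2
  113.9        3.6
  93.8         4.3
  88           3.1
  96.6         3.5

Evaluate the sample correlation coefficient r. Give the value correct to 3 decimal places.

0.127

n = 5, Σx = 490, Σy = 17.7, Σx² = 48392.5, Σy² = 63.55, Σxy = 1736.92
nΣxy − ΣxΣy = 8684.6 − 8673 = 11.6
nΣx² − (Σx)² = 241962.5 − 240100 = 1862.5; nΣy² − (Σy)² = 317.75 − 313.29 = 4.46
r = 11.6 / √(1862.5 × 4.46) = 11.6 / 91.1414 ≈ 0.127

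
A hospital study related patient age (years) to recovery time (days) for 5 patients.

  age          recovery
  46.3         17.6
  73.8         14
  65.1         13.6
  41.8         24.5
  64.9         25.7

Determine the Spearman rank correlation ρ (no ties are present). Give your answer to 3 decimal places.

Rank age: 2, 5, 4, 1, 3
Rank recovery: 3, 2, 1, 4, 5
d = rank(age) − rank(recovery): -1, 3, 3, -3, -2; Σd² = 32
ρ = 1 − 6Σd² / [n(n²−1)] = 1 − 6×32 / (5×24) = 1 − 192/120 ≈ -0.600

-0.600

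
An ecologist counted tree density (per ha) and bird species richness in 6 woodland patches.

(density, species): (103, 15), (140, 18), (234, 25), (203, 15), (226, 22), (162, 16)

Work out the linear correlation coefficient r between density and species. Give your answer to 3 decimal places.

n = 6, Σx = 1068, Σy = 111, Σx² = 203494, Σy² = 2139, Σxy = 20524
nΣxy − ΣxΣy = 123144 − 118548 = 4596
nΣx² − (Σx)² = 1220964 − 1140624 = 80340; nΣy² − (Σy)² = 12834 − 12321 = 513
r = 4596 / √(80340 × 513) = 4596 / 6419.8458 ≈ 0.716

0.716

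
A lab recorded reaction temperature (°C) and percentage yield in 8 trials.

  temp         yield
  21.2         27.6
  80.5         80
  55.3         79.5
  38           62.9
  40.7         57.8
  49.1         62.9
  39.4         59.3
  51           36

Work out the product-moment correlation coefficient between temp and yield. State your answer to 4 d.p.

n = 8, Σx = 375.2, Σy = 466, Σx² = 19652.44, Σy² = 29548.16, Σxy = 23424.94
nΣxy − ΣxΣy = 187399.52 − 174843.2 = 12556.32
nΣx² − (Σx)² = 157219.52 − 140775.04 = 16444.48; nΣy² − (Σy)² = 236385.28 − 217156 = 19229.28
r = 12556.32 / √(16444.48 × 19229.28) = 12556.32 / 17782.4495 ≈ 0.7061

0.7061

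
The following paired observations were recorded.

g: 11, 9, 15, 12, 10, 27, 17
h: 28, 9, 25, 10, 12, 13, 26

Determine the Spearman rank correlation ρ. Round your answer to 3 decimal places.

0.464

Rank g: 3, 1, 5, 4, 2, 7, 6
Rank h: 7, 1, 5, 2, 3, 4, 6
d = rank(g) − rank(h): -4, 0, 0, 2, -1, 3, 0; Σd² = 30
ρ = 1 − 6Σd² / [n(n²−1)] = 1 − 6×30 / (7×48) = 1 − 180/336 ≈ 0.464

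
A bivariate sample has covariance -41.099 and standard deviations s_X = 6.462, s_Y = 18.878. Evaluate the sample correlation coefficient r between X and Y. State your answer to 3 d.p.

-0.337

r = Cov(X,Y) / (s_X · s_Y) = -41.099 / (6.462 × 18.878)
  = -41.099 / 121.9896 ≈ -0.337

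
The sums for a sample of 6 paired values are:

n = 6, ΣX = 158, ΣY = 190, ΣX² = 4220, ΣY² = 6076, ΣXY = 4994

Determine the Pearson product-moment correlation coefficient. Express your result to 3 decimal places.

r = (nΣXY − ΣXΣY) / √[(nΣX² − (ΣX)²)(nΣY² − (ΣY)²)]
Numerator: 6×4994 − 158×190 = -56
Denominator: √[(25320 − 24964)(36456 − 36100)] = √[356 × 356] = 356.0000
r = -56 / 356.0000 ≈ -0.157

-0.157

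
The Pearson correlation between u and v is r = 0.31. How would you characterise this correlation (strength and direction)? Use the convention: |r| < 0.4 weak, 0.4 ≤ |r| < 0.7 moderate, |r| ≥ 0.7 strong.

weak positive

r = 0.31 > 0 so the relationship is positive.
|r| = 0.31, which falls in the weak range.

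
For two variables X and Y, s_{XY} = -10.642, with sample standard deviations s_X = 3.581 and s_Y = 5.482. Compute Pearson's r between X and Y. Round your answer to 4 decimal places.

-0.5421

r = Cov(X,Y) / (s_X · s_Y) = -10.642 / (3.581 × 5.482)
  = -10.642 / 19.6310 ≈ -0.5421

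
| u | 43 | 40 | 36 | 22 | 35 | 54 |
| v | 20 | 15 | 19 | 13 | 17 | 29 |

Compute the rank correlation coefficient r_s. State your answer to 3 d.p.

Rank u: 5, 4, 3, 1, 2, 6
Rank v: 5, 2, 4, 1, 3, 6
d = rank(u) − rank(v): 0, 2, -1, 0, -1, 0; Σd² = 6
ρ = 1 − 6Σd² / [n(n²−1)] = 1 − 6×6 / (6×35) = 1 − 36/210 ≈ 0.829

0.829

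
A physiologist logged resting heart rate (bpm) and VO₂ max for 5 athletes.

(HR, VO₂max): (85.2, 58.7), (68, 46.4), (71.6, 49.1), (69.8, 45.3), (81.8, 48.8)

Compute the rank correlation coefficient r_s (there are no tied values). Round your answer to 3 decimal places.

Rank HR: 5, 1, 3, 2, 4
Rank VO₂max: 5, 2, 4, 1, 3
d = rank(HR) − rank(VO₂max): 0, -1, -1, 1, 1; Σd² = 4
ρ = 1 − 6Σd² / [n(n²−1)] = 1 − 6×4 / (5×24) = 1 − 24/120 ≈ 0.800

0.800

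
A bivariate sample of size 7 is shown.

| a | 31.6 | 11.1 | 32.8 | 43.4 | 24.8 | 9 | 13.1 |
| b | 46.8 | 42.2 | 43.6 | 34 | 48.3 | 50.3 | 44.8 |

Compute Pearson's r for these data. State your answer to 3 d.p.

n = 7, Σa = 165.8, Σb = 310, Σa² = 4948.82, Σb² = 13898.06, Σab = 7090.4
nΣab − ΣaΣb = 49632.8 − 51398 = -1765.2
nΣa² − (Σa)² = 34641.74 − 27489.64 = 7152.1; nΣb² − (Σb)² = 97286.42 − 96100 = 1186.42
r = -1765.2 / √(7152.1 × 1186.42) = -1765.2 / 2912.9700 ≈ -0.606

-0.606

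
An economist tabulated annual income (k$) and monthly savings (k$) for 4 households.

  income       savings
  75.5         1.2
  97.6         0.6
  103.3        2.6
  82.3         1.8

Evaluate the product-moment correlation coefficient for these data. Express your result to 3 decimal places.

n = 4, Σx = 358.7, Σy = 6.2, Σx² = 32670.19, Σy² = 11.8, Σxy = 565.88
nΣxy − ΣxΣy = 2263.52 − 2223.94 = 39.58
nΣx² − (Σx)² = 130680.76 − 128665.69 = 2015.07; nΣy² − (Σy)² = 47.2 − 38.44 = 8.76
r = 39.58 / √(2015.07 × 8.76) = 39.58 / 132.8609 ≈ 0.298

0.298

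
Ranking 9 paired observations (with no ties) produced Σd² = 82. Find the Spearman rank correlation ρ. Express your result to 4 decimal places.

ρ = 1 − 6Σd² / [n(n²−1)] = 1 − 6×82 / (9×80)
  = 1 − 492/720 = 1 − 0.68333 ≈ 0.3167

0.3167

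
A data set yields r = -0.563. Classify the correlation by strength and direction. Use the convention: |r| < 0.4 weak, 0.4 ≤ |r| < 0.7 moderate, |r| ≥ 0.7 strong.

r = -0.563 < 0 so the relationship is negative.
|r| = 0.563, which falls in the moderate range.

moderate negative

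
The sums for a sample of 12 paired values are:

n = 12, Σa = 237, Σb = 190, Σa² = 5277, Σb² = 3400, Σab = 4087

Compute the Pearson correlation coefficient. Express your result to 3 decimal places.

0.692

r = (nΣab − ΣaΣb) / √[(nΣa² − (Σa)²)(nΣb² − (Σb)²)]
Numerator: 12×4087 − 237×190 = 4014
Denominator: √[(63324 − 56169)(40800 − 36100)] = √[7155 × 4700] = 5799.0085
r = 4014 / 5799.0085 ≈ 0.692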